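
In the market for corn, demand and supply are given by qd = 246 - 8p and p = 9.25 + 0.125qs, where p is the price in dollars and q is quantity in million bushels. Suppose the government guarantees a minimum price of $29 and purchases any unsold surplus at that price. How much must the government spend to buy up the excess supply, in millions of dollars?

Rearranging supply gives qs = 8p - 74. In a free market, 246 - 8p = 8p - 74 gives the equilibrium p* = 20, q* = 86.
Since 29 > 20, the floor is binding.
At p = 29: qd = 246 - 8·29 = 14 and qs = 8·29 - 74 = 158.
Surplus = qs - qd = 144.
Government expenditure = surplus × support price = 144 × 29 = 4176.

4176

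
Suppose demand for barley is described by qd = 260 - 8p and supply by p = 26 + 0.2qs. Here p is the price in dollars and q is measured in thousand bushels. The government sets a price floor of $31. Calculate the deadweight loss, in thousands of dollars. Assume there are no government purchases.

10.4

Rearranging supply gives qs = 5p - 130. Equilibrium: 260 - 8p = 5p - 130, so 390 = 13p and p* = 30, q* = 20.
Since 31 > 30, the floor is binding.
At p = 31: qd = 260 - 8·31 = 12 and qs = 5·31 - 130 = 25.
Quantity traded falls to 12. At q = 12 the demand price is (260 - 12)/8 = 31 and the supply price is (130 + 12)/5 = 28.4.
Deadweight loss = ½ · (31 - 28.4) · (20 - 12) = ½ · 2.6 · 8 = 10.4.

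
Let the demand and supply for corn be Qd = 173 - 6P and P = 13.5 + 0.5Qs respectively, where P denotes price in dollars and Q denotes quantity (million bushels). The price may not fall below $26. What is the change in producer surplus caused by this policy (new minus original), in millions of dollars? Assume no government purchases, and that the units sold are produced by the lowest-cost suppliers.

Rearranging supply gives Qs = 2P - 27. Without the control the market clears where 173 - 6P = 2P - 27, i.e. P* = 25 and Q* = 23.
Because the floor (26) lies above the market-clearing price, it is binding.
At P = 26: Qd = 173 - 6·26 = 17 and Qs = 2·26 - 27 = 25.
Producer surplus without the control is ½ · (25 - 13.5) · 23 = 132.25.
With the floor, 17 units are sold at 26. The supply price at Q = 17 is 22, so PS = ½ · [(26 - 13.5) + (26 - 22)] · 17 = 140.25.
Change in producer surplus = 140.25 - 132.25 = 8.

8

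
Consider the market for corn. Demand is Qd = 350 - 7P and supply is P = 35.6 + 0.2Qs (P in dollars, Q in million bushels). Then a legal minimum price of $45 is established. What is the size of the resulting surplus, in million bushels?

12

Rearranging supply gives Qs = 5P - 178. In a free market, 350 - 7P = 5P - 178 gives the equilibrium P* = 44, Q* = 42.
Because the floor (45) lies above the market-clearing price, it is binding.
At P = 45: Qd = 350 - 7·45 = 35 and Qs = 5·45 - 178 = 47.
Surplus = Qs - Qd = 47 - 35 = 12.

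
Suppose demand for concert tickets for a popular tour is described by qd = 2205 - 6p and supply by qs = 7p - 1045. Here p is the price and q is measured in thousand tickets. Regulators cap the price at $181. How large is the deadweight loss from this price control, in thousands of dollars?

Setting quantity demanded equal to quantity supplied, 2205 - 6p = 7p - 1045, gives p* = 250 and q* = 705.
The ceiling of 181 is below the equilibrium price 250, so it binds.
At p = 181: qd = 2205 - 6·181 = 1119 and qs = 7·181 - 1045 = 222.
Quantity traded falls to 222. At q = 222 the demand price is (2205 - 222)/6 = 330.5 and the supply price is (1045 + 222)/7 = 181.
Deadweight loss = ½ · (330.5 - 181) · (705 - 222) = ½ · 149.5 · 483 = 36104.25.

36104.25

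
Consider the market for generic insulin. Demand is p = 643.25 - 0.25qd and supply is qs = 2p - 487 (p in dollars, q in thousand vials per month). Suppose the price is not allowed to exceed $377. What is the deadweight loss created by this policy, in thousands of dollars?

26533.5

Rearranging demand gives qd = 2573 - 4p. Setting quantity demanded equal to quantity supplied, 2573 - 4p = 2p - 487, gives p* = 510 and q* = 533.
Since 377 < 510, the ceiling is binding.
At p = 377: qd = 2573 - 4·377 = 1065 and qs = 2·377 - 487 = 267.
Quantity traded falls to 267. At q = 267 the demand price is (2573 - 267)/4 = 576.5 and the supply price is (487 + 267)/2 = 377.
Deadweight loss = ½ · (576.5 - 377) · (533 - 267) = ½ · 199.5 · 266 = 26533.5.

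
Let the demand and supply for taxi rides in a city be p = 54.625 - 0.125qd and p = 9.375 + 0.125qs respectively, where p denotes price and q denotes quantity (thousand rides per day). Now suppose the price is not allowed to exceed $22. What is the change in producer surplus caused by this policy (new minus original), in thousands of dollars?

Rearranging demand gives qd = 437 - 8p; rearranging supply gives qs = 8p - 75. Equilibrium: 437 - 8p = 8p - 75, so 512 = 16p and p* = 32, q* = 181.
The ceiling of 22 is below the equilibrium price 32, so it binds.
At p = 22: qd = 437 - 8·22 = 261 and qs = 8·22 - 75 = 101.
Producer surplus without the control is ½ · (32 - 9.375) · 181 = 2047.5625.
With the ceiling, producers sell 101 units at 22, so PS = ½ · (22 - 9.375) · 101 = 637.5625.
Change in producer surplus = 637.5625 - 2047.5625 = -1410.

-1410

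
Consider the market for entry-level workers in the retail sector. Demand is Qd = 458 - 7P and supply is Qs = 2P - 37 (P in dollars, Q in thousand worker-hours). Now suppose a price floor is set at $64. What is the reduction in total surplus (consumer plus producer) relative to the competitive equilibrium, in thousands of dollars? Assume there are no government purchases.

1275.75

Equilibrium: 458 - 7P = 2P - 37, so 495 = 9P and P* = 55, Q* = 73.
Since 64 > 55, the floor is binding.
At P = 64: Qd = 458 - 7·64 = 10 and Qs = 2·64 - 37 = 91.
Quantity traded falls to 10. At Q = 10 the demand price is (458 - 10)/7 = 64 and the supply price is (37 + 10)/2 = 23.5.
Deadweight loss = ½ · (64 - 23.5) · (73 - 10) = ½ · 40.5 · 63 = 1275.75.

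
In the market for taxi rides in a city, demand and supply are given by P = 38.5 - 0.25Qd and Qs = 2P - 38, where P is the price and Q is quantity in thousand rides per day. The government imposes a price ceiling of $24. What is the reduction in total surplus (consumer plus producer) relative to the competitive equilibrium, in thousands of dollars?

96

Rearranging demand gives Qd = 154 - 4P. Without the control the market clears where 154 - 4P = 2P - 38, i.e. P* = 32 and Q* = 26.
Since 24 < 32, the ceiling is binding.
At P = 24: Qd = 154 - 4·24 = 58 and Qs = 2·24 - 38 = 10.
Quantity traded falls to 10. At Q = 10 the demand price is (154 - 10)/4 = 36 and the supply price is (38 + 10)/2 = 24.
Deadweight loss = ½ · (36 - 24) · (26 - 10) = ½ · 12 · 16 = 96.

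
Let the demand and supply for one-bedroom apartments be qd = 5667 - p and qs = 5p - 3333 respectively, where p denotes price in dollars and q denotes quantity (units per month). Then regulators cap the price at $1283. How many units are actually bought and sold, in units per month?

Equilibrium: 5667 - p = 5p - 3333, so 9000 = 6p and p* = 1500, q* = 4167.
Because the ceiling (1283) lies below the market-clearing price, it is binding.
At p = 1283: qd = 5667 - 1283 = 4384 and qs = 5·1283 - 3333 = 3082.
The quantity actually transacted is the short side, supply: 3082.

3082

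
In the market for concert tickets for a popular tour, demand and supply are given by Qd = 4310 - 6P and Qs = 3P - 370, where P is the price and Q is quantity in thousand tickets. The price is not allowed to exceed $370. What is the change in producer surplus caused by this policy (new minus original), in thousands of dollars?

-144750

In a free market, 4310 - 6P = 3P - 370 gives the equilibrium P* = 520, Q* = 1190.
The ceiling of 370 is below the equilibrium price 520, so it binds.
At P = 370: Qd = 4310 - 6·370 = 2090 and Qs = 3·370 - 370 = 740.
Producer surplus without the control is ½ · (520 - 370/3) · 1190 = 708050/3.
With the ceiling, producers sell 740 units at 370, so PS = ½ · (370 - 370/3) · 740 = 273800/3.
Change in producer surplus = 273800/3 - 708050/3 = -144750.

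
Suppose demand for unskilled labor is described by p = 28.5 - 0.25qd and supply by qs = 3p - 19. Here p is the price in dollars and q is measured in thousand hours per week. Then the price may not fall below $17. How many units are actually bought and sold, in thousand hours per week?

38

Rearranging demand gives qd = 114 - 4p. Setting quantity demanded equal to quantity supplied, 114 - 4p = 3p - 19, gives p* = 19 and q* = 38.
Since 17 is below p* = 19, the floor does not bind and the free-market outcome prevails.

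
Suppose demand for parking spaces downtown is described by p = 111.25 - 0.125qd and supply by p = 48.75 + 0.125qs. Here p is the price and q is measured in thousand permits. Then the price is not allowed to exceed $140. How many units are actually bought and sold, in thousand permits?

250

Rearranging demand gives qd = 890 - 8p; rearranging supply gives qs = 8p - 390. Setting quantity demanded equal to quantity supplied, 890 - 8p = 8p - 390, gives p* = 80 and q* = 250.
The ceiling of 140 is above the equilibrium price 80, so it is not binding; the market clears at p* = 80, q* = 250.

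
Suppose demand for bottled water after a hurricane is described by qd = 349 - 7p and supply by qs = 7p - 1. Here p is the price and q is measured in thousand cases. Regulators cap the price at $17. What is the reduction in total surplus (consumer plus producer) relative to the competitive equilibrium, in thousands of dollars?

Setting quantity demanded equal to quantity supplied, 349 - 7p = 7p - 1, gives p* = 25 and q* = 174.
The ceiling of 17 is below the equilibrium price 25, so it binds.
At p = 17: qd = 349 - 7·17 = 230 and qs = 7·17 - 1 = 118.
Quantity traded falls to 118. At q = 118 the demand price is (349 - 118)/7 = 33 and the supply price is (1 + 118)/7 = 17.
Deadweight loss = ½ · (33 - 17) · (174 - 118) = ½ · 16 · 56 = 448.

448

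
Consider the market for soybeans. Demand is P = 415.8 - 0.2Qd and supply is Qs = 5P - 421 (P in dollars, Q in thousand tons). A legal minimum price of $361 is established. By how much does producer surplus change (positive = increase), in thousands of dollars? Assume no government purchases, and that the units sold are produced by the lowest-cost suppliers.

Rearranging demand gives Qd = 2079 - 5P. Without the control the market clears where 2079 - 5P = 5P - 421, i.e. P* = 250 and Q* = 829.
Because the floor (361) lies above the market-clearing price, it is binding.
At P = 361: Qd = 2079 - 5·361 = 274 and Qs = 5·361 - 421 = 1384.
Producer surplus without the control is ½ · (250 - 84.2) · 829 = 68724.1.
With the floor, 274 units are sold at 361. The supply price at Q = 274 is 139, so PS = ½ · [(361 - 84.2) + (361 - 139)] · 274 = 68335.6.
Change in producer surplus = 68335.6 - 68724.1 = -388.5.

-388.5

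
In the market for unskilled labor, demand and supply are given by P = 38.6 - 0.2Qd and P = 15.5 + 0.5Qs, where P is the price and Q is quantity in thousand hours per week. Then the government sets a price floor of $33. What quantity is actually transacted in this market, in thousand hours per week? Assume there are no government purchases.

28

Rearranging demand gives Qd = 193 - 5P; rearranging supply gives Qs = 2P - 31. In a free market, 193 - 5P = 2P - 31 gives the equilibrium P* = 32, Q* = 33.
The floor of 33 is above the equilibrium price 32, so it binds.
At P = 33: Qd = 193 - 5·33 = 28 and Qs = 2·33 - 31 = 35.
The quantity actually transacted is the short side, demand: 28.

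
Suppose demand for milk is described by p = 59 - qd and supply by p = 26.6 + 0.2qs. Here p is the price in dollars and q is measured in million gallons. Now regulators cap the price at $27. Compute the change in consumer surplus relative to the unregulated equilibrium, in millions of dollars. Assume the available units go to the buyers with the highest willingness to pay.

-302.5

Rearranging demand gives qd = 59 - p; rearranging supply gives qs = 5p - 133. In a free market, 59 - p = 5p - 133 gives the equilibrium p* = 32, q* = 27.
Because the ceiling (27) lies below the market-clearing price, it is binding.
At p = 27: qd = 59 - 27 = 32 and qs = 5·27 - 133 = 2.
Consumer surplus without the control is ½ · (59 - 32) · 27 = 364.5.
With the ceiling, 2 units are sold at 27 (assume they go to the highest-value buyers). The demand price at q = 2 is 57, so CS = ½ · [(59 - 27) + (57 - 27)] · 2 = 62.
Change in consumer surplus = 62 - 364.5 = -302.5.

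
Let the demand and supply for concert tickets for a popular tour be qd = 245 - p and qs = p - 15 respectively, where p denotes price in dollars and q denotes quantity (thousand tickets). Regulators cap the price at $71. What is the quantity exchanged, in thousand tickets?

Without the control the market clears where 245 - p = p - 15, i.e. p* = 130 and q* = 115.
Because the ceiling (71) lies below the market-clearing price, it is binding.
At p = 71: qd = 245 - 71 = 174 and qs = 71 - 15 = 56.
The quantity actually transacted is the short side, supply: 56.

56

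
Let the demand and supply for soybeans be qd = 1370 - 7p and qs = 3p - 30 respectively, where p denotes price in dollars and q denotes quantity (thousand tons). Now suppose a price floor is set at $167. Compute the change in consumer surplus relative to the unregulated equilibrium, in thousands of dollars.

-7978.5

Without the control the market clears where 1370 - 7p = 3p - 30, i.e. p* = 140 and q* = 390.
Since 167 > 140, the floor is binding.
At p = 167: qd = 1370 - 7·167 = 201 and qs = 3·167 - 30 = 471.
Consumer surplus without the control is ½ · (1370/7 - 140) · 390 = 76050/7.
With the floor, consumers buy 201 units at 167, so CS = ½ · (1370/7 - 167) · 201 = 40401/14.
Change in consumer surplus = 40401/14 - 76050/7 = -7978.5.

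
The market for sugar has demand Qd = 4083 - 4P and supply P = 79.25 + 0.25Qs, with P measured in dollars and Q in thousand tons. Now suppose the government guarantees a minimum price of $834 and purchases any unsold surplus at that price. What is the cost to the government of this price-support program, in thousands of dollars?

1894848

Rearranging supply gives Qs = 4P - 317. In a free market, 4083 - 4P = 4P - 317 gives the equilibrium P* = 550, Q* = 1883.
Because the floor (834) lies above the market-clearing price, it is binding.
At P = 834: Qd = 4083 - 4·834 = 747 and Qs = 4·834 - 317 = 3019.
Surplus = Qs - Qd = 2272.
Government expenditure = surplus × support price = 2272 × 834 = 1894848.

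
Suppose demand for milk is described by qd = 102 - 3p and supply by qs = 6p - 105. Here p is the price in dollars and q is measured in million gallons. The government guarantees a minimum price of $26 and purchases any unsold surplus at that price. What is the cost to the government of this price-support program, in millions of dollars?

Setting quantity demanded equal to quantity supplied, 102 - 3p = 6p - 105, gives p* = 23 and q* = 33.
The floor of 26 is above the equilibrium price 23, so it binds.
At p = 26: qd = 102 - 3·26 = 24 and qs = 6·26 - 105 = 51.
Surplus = qs - qd = 27.
Government expenditure = surplus × support price = 27 × 26 = 702.

702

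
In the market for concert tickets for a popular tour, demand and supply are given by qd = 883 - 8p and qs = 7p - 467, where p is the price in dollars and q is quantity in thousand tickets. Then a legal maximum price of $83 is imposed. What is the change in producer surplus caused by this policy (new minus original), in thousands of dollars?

-969.5

In a free market, 883 - 8p = 7p - 467 gives the equilibrium p* = 90, q* = 163.
Because the ceiling (83) lies below the market-clearing price, it is binding.
At p = 83: qd = 883 - 8·83 = 219 and qs = 7·83 - 467 = 114.
Producer surplus without the control is ½ · (90 - 467/7) · 163 = 26569/14.
With the ceiling, producers sell 114 units at 83, so PS = ½ · (83 - 467/7) · 114 = 6498/7.
Change in producer surplus = 6498/7 - 26569/14 = -969.5.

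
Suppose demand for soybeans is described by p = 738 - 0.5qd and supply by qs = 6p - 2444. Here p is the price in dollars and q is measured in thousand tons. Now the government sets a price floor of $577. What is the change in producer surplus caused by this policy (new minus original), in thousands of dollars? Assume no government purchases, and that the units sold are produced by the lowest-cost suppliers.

Rearranging demand gives qd = 1476 - 2p. Without the control the market clears where 1476 - 2p = 6p - 2444, i.e. p* = 490 and q* = 496.
Since 577 > 490, the floor is binding.
At p = 577: qd = 1476 - 2·577 = 322 and qs = 6·577 - 2444 = 1018.
Producer surplus without the control is ½ · (490 - 1222/3) · 496 = 61504/3.
With the floor, 322 units are sold at 577. The supply price at q = 322 is 461, so PS = ½ · [(577 - 1222/3) + (577 - 461)] · 322 = 137977/3.
Change in producer surplus = 137977/3 - 61504/3 = 25491.

25491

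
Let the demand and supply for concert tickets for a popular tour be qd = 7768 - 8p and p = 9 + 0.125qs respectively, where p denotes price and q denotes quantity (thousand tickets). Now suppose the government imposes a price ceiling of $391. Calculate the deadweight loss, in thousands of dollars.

Rearranging supply gives qs = 8p - 72. Equilibrium: 7768 - 8p = 8p - 72, so 7840 = 16p and p* = 490, q* = 3848.
The ceiling of 391 is below the equilibrium price 490, so it binds.
At p = 391: qd = 7768 - 8·391 = 4640 and qs = 8·391 - 72 = 3056.
Quantity traded falls to 3056. At q = 3056 the demand price is (7768 - 3056)/8 = 589 and the supply price is (72 + 3056)/8 = 391.
Deadweight loss = ½ · (589 - 391) · (3848 - 3056) = ½ · 198 · 792 = 78408.

78408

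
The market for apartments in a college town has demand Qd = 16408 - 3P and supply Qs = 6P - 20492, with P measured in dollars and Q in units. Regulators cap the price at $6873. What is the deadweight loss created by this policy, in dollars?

Without the control the market clears where 16408 - 3P = 6P - 20492, i.e. P* = 4100 and Q* = 4108.
The ceiling of 6873 is above the equilibrium price 4100, so it is not binding; the market clears at P* = 4100, Q* = 4108.
Since the control does not bind, no trades are prevented and deadweight loss is zero.

0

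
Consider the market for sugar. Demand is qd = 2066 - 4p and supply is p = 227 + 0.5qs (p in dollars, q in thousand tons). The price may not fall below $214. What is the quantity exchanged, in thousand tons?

Rearranging supply gives qs = 2p - 454. Setting quantity demanded equal to quantity supplied, 2066 - 4p = 2p - 454, gives p* = 420 and q* = 386.
The floor of 214 is below the equilibrium price 420, so it is not binding; the market clears at p* = 420, q* = 386.

386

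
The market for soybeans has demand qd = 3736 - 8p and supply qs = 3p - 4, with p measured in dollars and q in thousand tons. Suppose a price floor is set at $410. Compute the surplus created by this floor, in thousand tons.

Equilibrium: 3736 - 8p = 3p - 4, so 3740 = 11p and p* = 340, q* = 1016.
The floor of 410 is above the equilibrium price 340, so it binds.
At p = 410: qd = 3736 - 8·410 = 456 and qs = 3·410 - 4 = 1226.
Surplus = qs - qd = 1226 - 456 = 770.

770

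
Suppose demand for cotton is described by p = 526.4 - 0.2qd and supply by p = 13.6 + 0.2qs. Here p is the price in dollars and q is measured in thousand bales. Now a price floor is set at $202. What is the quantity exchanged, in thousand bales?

Rearranging demand gives qd = 2632 - 5p; rearranging supply gives qs = 5p - 68. Without the control the market clears where 2632 - 5p = 5p - 68, i.e. p* = 270 and q* = 1282.
Since 202 is below p* = 270, the floor does not bind and the free-market outcome prevails.

1282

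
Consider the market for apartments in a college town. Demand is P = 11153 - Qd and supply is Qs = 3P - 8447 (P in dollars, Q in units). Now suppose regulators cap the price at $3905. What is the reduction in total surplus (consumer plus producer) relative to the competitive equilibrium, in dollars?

5940150

Rearranging demand gives Qd = 11153 - P. Equilibrium: 11153 - P = 3P - 8447, so 19600 = 4P and P* = 4900, Q* = 6253.
Because the ceiling (3905) lies below the market-clearing price, it is binding.
At P = 3905: Qd = 11153 - 3905 = 7248 and Qs = 3·3905 - 8447 = 3268.
Quantity traded falls to 3268. At Q = 3268 the demand price is 11153 - 3268 = 7885 and the supply price is (8447 + 3268)/3 = 3905.
Deadweight loss = ½ · (7885 - 3905) · (6253 - 3268) = ½ · 3980 · 2985 = 5940150.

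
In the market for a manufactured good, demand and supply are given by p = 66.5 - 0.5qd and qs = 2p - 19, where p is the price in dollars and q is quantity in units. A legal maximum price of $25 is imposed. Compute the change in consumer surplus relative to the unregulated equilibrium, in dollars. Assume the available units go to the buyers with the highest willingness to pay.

Rearranging demand gives qd = 133 - 2p. Equilibrium: 133 - 2p = 2p - 19, so 152 = 4p and p* = 38, q* = 57.
Because the ceiling (25) lies below the market-clearing price, it is binding.
At p = 25: qd = 133 - 2·25 = 83 and qs = 2·25 - 19 = 31.
Consumer surplus without the control is ½ · (66.5 - 38) · 57 = 812.25.
With the ceiling, 31 units are sold at 25 (assume they go to the highest-value buyers). The demand price at q = 31 is 51, so CS = ½ · [(66.5 - 25) + (51 - 25)] · 31 = 1046.25.
Change in consumer surplus = 1046.25 - 812.25 = 234.

234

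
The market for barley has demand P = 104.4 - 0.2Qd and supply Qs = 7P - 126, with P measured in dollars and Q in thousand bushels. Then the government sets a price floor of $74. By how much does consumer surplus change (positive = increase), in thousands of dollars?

-4040

Rearranging demand gives Qd = 522 - 5P. Equilibrium: 522 - 5P = 7P - 126, so 648 = 12P and P* = 54, Q* = 252.
The floor of 74 is above the equilibrium price 54, so it binds.
At P = 74: Qd = 522 - 5·74 = 152 and Qs = 7·74 - 126 = 392.
Consumer surplus without the control is ½ · (104.4 - 54) · 252 = 6350.4.
With the floor, consumers buy 152 units at 74, so CS = ½ · (104.4 - 74) · 152 = 2310.4.
Change in consumer surplus = 2310.4 - 6350.4 = -4040.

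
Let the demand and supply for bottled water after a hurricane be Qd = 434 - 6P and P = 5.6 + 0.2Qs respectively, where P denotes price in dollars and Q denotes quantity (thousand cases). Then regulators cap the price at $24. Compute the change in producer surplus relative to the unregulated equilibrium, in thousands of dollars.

Rearranging supply gives Qs = 5P - 28. Setting quantity demanded equal to quantity supplied, 434 - 6P = 5P - 28, gives P* = 42 and Q* = 182.
The ceiling of 24 is below the equilibrium price 42, so it binds.
At P = 24: Qd = 434 - 6·24 = 290 and Qs = 5·24 - 28 = 92.
Producer surplus without the control is ½ · (42 - 5.6) · 182 = 3312.4.
With the ceiling, producers sell 92 units at 24, so PS = ½ · (24 - 5.6) · 92 = 846.4.
Change in producer surplus = 846.4 - 3312.4 = -2466.

-2466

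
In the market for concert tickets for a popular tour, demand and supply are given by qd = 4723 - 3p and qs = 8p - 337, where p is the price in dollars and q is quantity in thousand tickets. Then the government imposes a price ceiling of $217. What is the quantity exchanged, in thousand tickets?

1399

Without the control the market clears where 4723 - 3p = 8p - 337, i.e. p* = 460 and q* = 3343.
Because the ceiling (217) lies below the market-clearing price, it is binding.
At p = 217: qd = 4723 - 3·217 = 4072 and qs = 8·217 - 337 = 1399.
The quantity actually transacted is the short side, supply: 1399.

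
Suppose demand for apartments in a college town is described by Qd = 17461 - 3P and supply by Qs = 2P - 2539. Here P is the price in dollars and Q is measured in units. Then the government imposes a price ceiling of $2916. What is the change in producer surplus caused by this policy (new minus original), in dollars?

In a free market, 17461 - 3P = 2P - 2539 gives the equilibrium P* = 4000, Q* = 5461.
The ceiling of 2916 is below the equilibrium price 4000, so it binds.
At P = 2916: Qd = 17461 - 3·2916 = 8713 and Qs = 2·2916 - 2539 = 3293.
Producer surplus without the control is ½ · (4000 - 1269.5) · 5461 = 7455630.25.
With the ceiling, producers sell 3293 units at 2916, so PS = ½ · (2916 - 1269.5) · 3293 = 2710962.25.
Change in producer surplus = 2710962.25 - 7455630.25 = -4744668.

-4744668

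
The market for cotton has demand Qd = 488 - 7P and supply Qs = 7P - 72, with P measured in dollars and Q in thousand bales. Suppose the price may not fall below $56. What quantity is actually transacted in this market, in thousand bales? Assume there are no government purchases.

Setting quantity demanded equal to quantity supplied, 488 - 7P = 7P - 72, gives P* = 40 and Q* = 208.
Because the floor (56) lies above the market-clearing price, it is binding.
At P = 56: Qd = 488 - 7·56 = 96 and Qs = 7·56 - 72 = 320.
The quantity actually transacted is the short side, demand: 96.

96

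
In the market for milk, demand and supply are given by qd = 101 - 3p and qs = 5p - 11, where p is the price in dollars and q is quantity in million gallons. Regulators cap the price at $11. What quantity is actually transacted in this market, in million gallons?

In a free market, 101 - 3p = 5p - 11 gives the equilibrium p* = 14, q* = 59.
The ceiling of 11 is below the equilibrium price 14, so it binds.
At p = 11: qd = 101 - 3·11 = 68 and qs = 5·11 - 11 = 44.
The quantity actually transacted is the short side, supply: 44.

44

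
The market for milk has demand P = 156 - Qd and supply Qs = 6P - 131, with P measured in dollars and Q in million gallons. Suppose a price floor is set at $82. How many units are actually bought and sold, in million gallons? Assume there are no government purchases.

Rearranging demand gives Qd = 156 - P. In a free market, 156 - P = 6P - 131 gives the equilibrium P* = 41, Q* = 115.
Because the floor (82) lies above the market-clearing price, it is binding.
At P = 82: Qd = 156 - 82 = 74 and Qs = 6·82 - 131 = 361.
The quantity actually transacted is the short side, demand: 74.

74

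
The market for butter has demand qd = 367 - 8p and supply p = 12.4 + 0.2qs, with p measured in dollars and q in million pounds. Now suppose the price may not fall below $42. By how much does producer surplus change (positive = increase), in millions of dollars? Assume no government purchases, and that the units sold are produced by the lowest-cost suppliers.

-239.4

Rearranging supply gives qs = 5p - 62. Without the control the market clears where 367 - 8p = 5p - 62, i.e. p* = 33 and q* = 103.
The floor of 42 is above the equilibrium price 33, so it binds.
At p = 42: qd = 367 - 8·42 = 31 and qs = 5·42 - 62 = 148.
Producer surplus without the control is ½ · (33 - 12.4) · 103 = 1060.9.
With the floor, 31 units are sold at 42. The supply price at q = 31 is 18.6, so PS = ½ · [(42 - 12.4) + (42 - 18.6)] · 31 = 821.5.
Change in producer surplus = 821.5 - 1060.9 = -239.4.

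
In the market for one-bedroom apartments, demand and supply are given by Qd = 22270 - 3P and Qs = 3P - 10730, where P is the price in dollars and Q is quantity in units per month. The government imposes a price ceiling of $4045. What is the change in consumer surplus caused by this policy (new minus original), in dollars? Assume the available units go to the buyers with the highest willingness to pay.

Setting quantity demanded equal to quantity supplied, 22270 - 3P = 3P - 10730, gives P* = 5500 and Q* = 5770.
The ceiling of 4045 is below the equilibrium price 5500, so it binds.
At P = 4045: Qd = 22270 - 3·4045 = 10135 and Qs = 3·4045 - 10730 = 1405.
Consumer surplus without the control is ½ · (22270/3 - 5500) · 5770 = 16646450/3.
With the ceiling, 1405 units are sold at 4045 (assume they go to the highest-value buyers). The demand price at Q = 1405 is 6955, so CS = ½ · [(22270/3 - 4045) + (6955 - 4045)] · 1405 = 26505325/6.
Change in consumer surplus = 26505325/6 - 16646450/3 = -1131262.5.

-1131262.5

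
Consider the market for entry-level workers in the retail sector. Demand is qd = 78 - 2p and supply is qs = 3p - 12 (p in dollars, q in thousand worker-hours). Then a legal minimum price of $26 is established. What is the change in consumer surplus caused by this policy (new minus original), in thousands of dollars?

Without the control the market clears where 78 - 2p = 3p - 12, i.e. p* = 18 and q* = 42.
Because the floor (26) lies above the market-clearing price, it is binding.
At p = 26: qd = 78 - 2·26 = 26 and qs = 3·26 - 12 = 66.
Consumer surplus without the control is ½ · (39 - 18) · 42 = 441.
With the floor, consumers buy 26 units at 26, so CS = ½ · (39 - 26) · 26 = 169.
Change in consumer surplus = 169 - 441 = -272.

-272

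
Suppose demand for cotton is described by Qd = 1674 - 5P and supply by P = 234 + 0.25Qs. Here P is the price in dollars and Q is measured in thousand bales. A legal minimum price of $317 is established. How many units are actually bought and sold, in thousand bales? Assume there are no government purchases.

89

Rearranging supply gives Qs = 4P - 936. Setting quantity demanded equal to quantity supplied, 1674 - 5P = 4P - 936, gives P* = 290 and Q* = 224.
Since 317 > 290, the floor is binding.
At P = 317: Qd = 1674 - 5·317 = 89 and Qs = 4·317 - 936 = 332.
The quantity actually transacted is the short side, demand: 89.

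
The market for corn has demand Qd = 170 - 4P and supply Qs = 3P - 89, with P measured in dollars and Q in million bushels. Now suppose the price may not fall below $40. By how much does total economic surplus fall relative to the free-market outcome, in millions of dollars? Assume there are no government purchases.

42

Setting quantity demanded equal to quantity supplied, 170 - 4P = 3P - 89, gives P* = 37 and Q* = 22.
Because the floor (40) lies above the market-clearing price, it is binding.
At P = 40: Qd = 170 - 4·40 = 10 and Qs = 3·40 - 89 = 31.
Quantity traded falls to 10. At Q = 10 the demand price is (170 - 10)/4 = 40 and the supply price is (89 + 10)/3 = 33.
Deadweight loss = ½ · (40 - 33) · (22 - 10) = ½ · 7 · 12 = 42.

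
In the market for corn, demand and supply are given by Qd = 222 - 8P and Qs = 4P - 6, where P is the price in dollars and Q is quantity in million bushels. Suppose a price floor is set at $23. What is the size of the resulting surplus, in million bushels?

48

Without the control the market clears where 222 - 8P = 4P - 6, i.e. P* = 19 and Q* = 70.
The floor of 23 is above the equilibrium price 19, so it binds.
At P = 23: Qd = 222 - 8·23 = 38 and Qs = 4·23 - 6 = 86.
Surplus = Qs - Qd = 86 - 38 = 48.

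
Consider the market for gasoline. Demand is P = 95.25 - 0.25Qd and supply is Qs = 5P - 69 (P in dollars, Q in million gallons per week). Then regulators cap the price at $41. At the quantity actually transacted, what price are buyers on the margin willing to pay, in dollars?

61.25

Rearranging demand gives Qd = 381 - 4P. Without the control the market clears where 381 - 4P = 5P - 69, i.e. P* = 50 and Q* = 181.
The ceiling of 41 is below the equilibrium price 50, so it binds.
At P = 41: Qd = 381 - 4·41 = 217 and Qs = 5·41 - 69 = 136.
Only 136 units reach the market. On the demand curve, the marginal buyer's willingness to pay at Q = 136 is (381 - 136)/4 = 61.25.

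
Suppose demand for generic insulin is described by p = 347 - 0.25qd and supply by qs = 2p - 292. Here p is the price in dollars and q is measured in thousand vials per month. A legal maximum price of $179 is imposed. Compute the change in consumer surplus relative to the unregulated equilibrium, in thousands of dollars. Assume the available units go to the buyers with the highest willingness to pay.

1565.5

Rearranging demand gives qd = 1388 - 4p. Without the control the market clears where 1388 - 4p = 2p - 292, i.e. p* = 280 and q* = 268.
The ceiling of 179 is below the equilibrium price 280, so it binds.
At p = 179: qd = 1388 - 4·179 = 672 and qs = 2·179 - 292 = 66.
Consumer surplus without the control is ½ · (347 - 280) · 268 = 8978.
With the ceiling, 66 units are sold at 179 (assume they go to the highest-value buyers). The demand price at q = 66 is 330.5, so CS = ½ · [(347 - 179) + (330.5 - 179)] · 66 = 10543.5.
Change in consumer surplus = 10543.5 - 8978 = 1565.5.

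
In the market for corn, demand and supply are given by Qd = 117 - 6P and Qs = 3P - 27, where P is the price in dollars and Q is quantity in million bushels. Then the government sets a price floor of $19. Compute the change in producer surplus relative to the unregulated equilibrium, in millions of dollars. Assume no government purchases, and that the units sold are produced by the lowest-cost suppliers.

-45

In a free market, 117 - 6P = 3P - 27 gives the equilibrium P* = 16, Q* = 21.
The floor of 19 is above the equilibrium price 16, so it binds.
At P = 19: Qd = 117 - 6·19 = 3 and Qs = 3·19 - 27 = 30.
Producer surplus without the control is ½ · (16 - 9) · 21 = 73.5.
With the floor, 3 units are sold at 19. The supply price at Q = 3 is 10, so PS = ½ · [(19 - 9) + (19 - 10)] · 3 = 28.5.
Change in producer surplus = 28.5 - 73.5 = -45.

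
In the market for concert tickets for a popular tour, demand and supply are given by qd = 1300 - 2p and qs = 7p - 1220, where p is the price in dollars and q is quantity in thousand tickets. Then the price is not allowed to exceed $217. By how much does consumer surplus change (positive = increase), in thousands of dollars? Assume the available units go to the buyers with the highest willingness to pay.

-29783.25

Setting quantity demanded equal to quantity supplied, 1300 - 2p = 7p - 1220, gives p* = 280 and q* = 740.
Because the ceiling (217) lies below the market-clearing price, it is binding.
At p = 217: qd = 1300 - 2·217 = 866 and qs = 7·217 - 1220 = 299.
Consumer surplus without the control is ½ · (650 - 280) · 740 = 136900.
With the ceiling, 299 units are sold at 217 (assume they go to the highest-value buyers). The demand price at q = 299 is 500.5, so CS = ½ · [(650 - 217) + (500.5 - 217)] · 299 = 107116.75.
Change in consumer surplus = 107116.75 - 136900 = -29783.25.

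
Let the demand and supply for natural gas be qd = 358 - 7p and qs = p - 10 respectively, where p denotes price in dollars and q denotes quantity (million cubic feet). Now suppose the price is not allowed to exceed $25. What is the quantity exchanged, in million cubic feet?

15

Without the control the market clears where 358 - 7p = p - 10, i.e. p* = 46 and q* = 36.
The ceiling of 25 is below the equilibrium price 46, so it binds.
At p = 25: qd = 358 - 7·25 = 183 and qs = 25 - 10 = 15.
The quantity actually transacted is the short side, supply: 15.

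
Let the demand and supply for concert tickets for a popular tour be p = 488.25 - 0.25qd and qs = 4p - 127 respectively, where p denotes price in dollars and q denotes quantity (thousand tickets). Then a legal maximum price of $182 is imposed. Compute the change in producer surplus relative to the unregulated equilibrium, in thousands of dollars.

-59046

Rearranging demand gives qd = 1953 - 4p. Equilibrium: 1953 - 4p = 4p - 127, so 2080 = 8p and p* = 260, q* = 913.
The ceiling of 182 is below the equilibrium price 260, so it binds.
At p = 182: qd = 1953 - 4·182 = 1225 and qs = 4·182 - 127 = 601.
Producer surplus without the control is ½ · (260 - 31.75) · 913 = 104196.125.
With the ceiling, producers sell 601 units at 182, so PS = ½ · (182 - 31.75) · 601 = 45150.125.
Change in producer surplus = 45150.125 - 104196.125 = -59046.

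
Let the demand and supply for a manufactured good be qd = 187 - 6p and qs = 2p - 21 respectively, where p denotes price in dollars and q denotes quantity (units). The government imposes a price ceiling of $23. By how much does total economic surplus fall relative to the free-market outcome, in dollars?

In a free market, 187 - 6p = 2p - 21 gives the equilibrium p* = 26, q* = 31.
The ceiling of 23 is below the equilibrium price 26, so it binds.
At p = 23: qd = 187 - 6·23 = 49 and qs = 2·23 - 21 = 25.
Quantity traded falls to 25. At q = 25 the demand price is (187 - 25)/6 = 27 and the supply price is (21 + 25)/2 = 23.
Deadweight loss = ½ · (27 - 23) · (31 - 25) = ½ · 4 · 6 = 12.

12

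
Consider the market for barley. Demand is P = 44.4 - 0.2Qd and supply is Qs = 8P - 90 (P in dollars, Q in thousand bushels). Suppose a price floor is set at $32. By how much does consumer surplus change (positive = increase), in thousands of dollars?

-656

Rearranging demand gives Qd = 222 - 5P. Setting quantity demanded equal to quantity supplied, 222 - 5P = 8P - 90, gives P* = 24 and Q* = 102.
Since 32 > 24, the floor is binding.
At P = 32: Qd = 222 - 5·32 = 62 and Qs = 8·32 - 90 = 166.
Consumer surplus without the control is ½ · (44.4 - 24) · 102 = 1040.4.
With the floor, consumers buy 62 units at 32, so CS = ½ · (44.4 - 32) · 62 = 384.4.
Change in consumer surplus = 384.4 - 1040.4 = -656.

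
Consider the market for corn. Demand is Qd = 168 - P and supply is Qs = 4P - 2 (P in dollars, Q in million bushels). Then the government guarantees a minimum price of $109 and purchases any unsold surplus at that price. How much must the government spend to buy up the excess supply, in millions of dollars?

In a free market, 168 - P = 4P - 2 gives the equilibrium P* = 34, Q* = 134.
Because the floor (109) lies above the market-clearing price, it is binding.
At P = 109: Qd = 168 - 109 = 59 and Qs = 4·109 - 2 = 434.
Surplus = Qs - Qd = 375.
Government expenditure = surplus × support price = 375 × 109 = 40875.

40875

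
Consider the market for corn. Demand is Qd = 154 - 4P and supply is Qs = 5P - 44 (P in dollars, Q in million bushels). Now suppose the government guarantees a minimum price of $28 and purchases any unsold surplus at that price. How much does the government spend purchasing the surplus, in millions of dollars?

Equilibrium: 154 - 4P = 5P - 44, so 198 = 9P and P* = 22, Q* = 66.
The floor of 28 is above the equilibrium price 22, so it binds.
At P = 28: Qd = 154 - 4·28 = 42 and Qs = 5·28 - 44 = 96.
Surplus = Qs - Qd = 54.
Government expenditure = surplus × support price = 54 × 28 = 1512.

1512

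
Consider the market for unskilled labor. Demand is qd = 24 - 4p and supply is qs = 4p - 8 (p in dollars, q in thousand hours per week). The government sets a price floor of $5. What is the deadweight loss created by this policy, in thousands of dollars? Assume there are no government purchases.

4

In a free market, 24 - 4p = 4p - 8 gives the equilibrium p* = 4, q* = 8.
Because the floor (5) lies above the market-clearing price, it is binding.
At p = 5: qd = 24 - 4·5 = 4 and qs = 4·5 - 8 = 12.
Quantity traded falls to 4. At q = 4 the demand price is (24 - 4)/4 = 5 and the supply price is (8 + 4)/4 = 3.
Deadweight loss = ½ · (5 - 3) · (8 - 4) = ½ · 2 · 4 = 4.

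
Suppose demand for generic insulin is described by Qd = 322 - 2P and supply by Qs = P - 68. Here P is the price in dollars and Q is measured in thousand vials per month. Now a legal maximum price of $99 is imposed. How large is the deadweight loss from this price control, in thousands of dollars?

720.75

Without the control the market clears where 322 - 2P = P - 68, i.e. P* = 130 and Q* = 62.
Since 99 < 130, the ceiling is binding.
At P = 99: Qd = 322 - 2·99 = 124 and Qs = 99 - 68 = 31.
Quantity traded falls to 31. At Q = 31 the demand price is (322 - 31)/2 = 145.5 and the supply price is 68 + 31 = 99.
Deadweight loss = ½ · (145.5 - 99) · (62 - 31) = ½ · 46.5 · 31 = 720.75.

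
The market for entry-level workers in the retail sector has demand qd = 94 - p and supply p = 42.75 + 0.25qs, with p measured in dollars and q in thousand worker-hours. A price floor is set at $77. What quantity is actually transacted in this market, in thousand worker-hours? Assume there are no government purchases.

Rearranging supply gives qs = 4p - 171. In a free market, 94 - p = 4p - 171 gives the equilibrium p* = 53, q* = 41.
The floor of 77 is above the equilibrium price 53, so it binds.
At p = 77: qd = 94 - 77 = 17 and qs = 4·77 - 171 = 137.
The quantity actually transacted is the short side, demand: 17.

17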